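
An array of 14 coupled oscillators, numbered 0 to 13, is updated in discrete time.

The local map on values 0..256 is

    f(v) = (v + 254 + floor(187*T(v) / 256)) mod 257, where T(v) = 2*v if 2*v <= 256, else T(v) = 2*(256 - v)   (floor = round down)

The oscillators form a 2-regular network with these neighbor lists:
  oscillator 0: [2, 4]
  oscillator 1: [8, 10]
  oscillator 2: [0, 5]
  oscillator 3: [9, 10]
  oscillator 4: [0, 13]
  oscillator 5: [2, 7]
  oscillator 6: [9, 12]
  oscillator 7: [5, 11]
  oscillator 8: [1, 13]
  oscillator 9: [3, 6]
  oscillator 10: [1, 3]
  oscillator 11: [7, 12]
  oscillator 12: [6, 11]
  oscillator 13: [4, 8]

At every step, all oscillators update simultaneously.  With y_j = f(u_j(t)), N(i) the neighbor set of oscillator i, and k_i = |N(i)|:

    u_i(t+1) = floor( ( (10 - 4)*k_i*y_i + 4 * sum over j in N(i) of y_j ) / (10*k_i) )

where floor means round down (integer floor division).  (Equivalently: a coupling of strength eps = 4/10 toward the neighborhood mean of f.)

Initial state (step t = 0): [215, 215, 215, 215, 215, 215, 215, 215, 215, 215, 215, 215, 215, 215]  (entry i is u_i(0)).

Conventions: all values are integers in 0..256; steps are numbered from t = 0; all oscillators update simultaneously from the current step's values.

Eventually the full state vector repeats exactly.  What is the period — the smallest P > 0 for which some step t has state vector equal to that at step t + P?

Simulating step by step:
t=0: [215, 215, 215, 215, 215, 215, 215, 215, 215, 215, 215, 215, 215, 215]
t=1: [14, 14, 14, 14, 14, 14, 14, 14, 14, 14, 14, 14, 14, 14]
t=2: [31, 31, 31, 31, 31, 31, 31, 31, 31, 31, 31, 31, 31, 31]
t=3: [73, 73, 73, 73, 73, 73, 73, 73, 73, 73, 73, 73, 73, 73]
t=4: [176, 176, 176, 176, 176, 176, 176, 176, 176, 176, 176, 176, 176, 176]
t=5: [32, 32, 32, 32, 32, 32, 32, 32, 32, 32, 32, 32, 32, 32]
t=6: [75, 75, 75, 75, 75, 75, 75, 75, 75, 75, 75, 75, 75, 75]
t=7: [181, 181, 181, 181, 181, 181, 181, 181, 181, 181, 181, 181, 181, 181]
t=8: [30, 30, 30, 30, 30, 30, 30, 30, 30, 30, 30, 30, 30, 30]
t=9: [70, 70, 70, 70, 70, 70, 70, 70, 70, 70, 70, 70, 70, 70]
t=10: [169, 169, 169, 169, 169, 169, 169, 169, 169, 169, 169, 169, 169, 169]
t=11: [36, 36, 36, 36, 36, 36, 36, 36, 36, 36, 36, 36, 36, 36]
t=12: [85, 85, 85, 85, 85, 85, 85, 85, 85, 85, 85, 85, 85, 85]
t=13: [206, 206, 206, 206, 206, 206, 206, 206, 206, 206, 206, 206, 206, 206]
t=14: [19, 19, 19, 19, 19, 19, 19, 19, 19, 19, 19, 19, 19, 19]
t=15: [43, 43, 43, 43, 43, 43, 43, 43, 43, 43, 43, 43, 43, 43]
t=16: [102, 102, 102, 102, 102, 102, 102, 102, 102, 102, 102, 102, 102, 102]
t=17: [248, 248, 248, 248, 248, 248, 248, 248, 248, 248, 248, 248, 248, 248]
t=18: [256, 256, 256, 256, 256, 256, 256, 256, 256, 256, 256, 256, 256, 256]
t=19: [253, 253, 253, 253, 253, 253, 253, 253, 253, 253, 253, 253, 253, 253]
t=20: [254, 254, 254, 254, 254, 254, 254, 254, 254, 254, 254, 254, 254, 254]
t=21: [253, 253, 253, 253, 253, 253, 253, 253, 253, 253, 253, 253, 253, 253]

Answer: 2
Key observation: The state at step 19, [253, 253, 253, 253, 253, 253, 253, 253, 253, 253, 253, 253, 253, 253], reappears at step 21 — and no state repeats earlier — so the cycle the system enters has period 2.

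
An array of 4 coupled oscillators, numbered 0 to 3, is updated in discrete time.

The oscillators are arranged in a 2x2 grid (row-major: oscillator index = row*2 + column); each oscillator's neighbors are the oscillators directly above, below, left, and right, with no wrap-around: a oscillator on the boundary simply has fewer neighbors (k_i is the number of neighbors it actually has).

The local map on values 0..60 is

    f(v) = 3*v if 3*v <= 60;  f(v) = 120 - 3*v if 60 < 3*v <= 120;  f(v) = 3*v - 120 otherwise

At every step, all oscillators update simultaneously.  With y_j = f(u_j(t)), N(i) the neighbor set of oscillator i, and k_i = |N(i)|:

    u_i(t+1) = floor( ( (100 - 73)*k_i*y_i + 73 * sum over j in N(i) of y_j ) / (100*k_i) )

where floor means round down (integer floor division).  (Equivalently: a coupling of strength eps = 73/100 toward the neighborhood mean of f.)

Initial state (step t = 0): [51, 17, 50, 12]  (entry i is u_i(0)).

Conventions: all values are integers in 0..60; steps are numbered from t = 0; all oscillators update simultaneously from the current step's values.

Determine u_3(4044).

Answer: u_3(4044) = 9
Key observation: The state at step 10, [39, 39, 39, 39], reappears at step 14: the system is in a cycle of period 4 from step 10 on.  Therefore the state at step 4044 equals the state at step 10 + ((4044 - 10) mod 4) = 12, which is [9, 9, 9, 9].

Derivation:
t=0: [51, 17, 50, 12]
t=1: [38, 38, 33, 39]
t=2: [11, 4, 8, 10]
t=3: [22, 26, 29, 21]
t=4: [41, 51, 49, 42]
t=5: [22, 12, 10, 23]
t=6: [38, 48, 46, 37]
t=7: [16, 11, 10, 17]
t=8: [35, 45, 44, 36]
t=9: [13, 13, 13, 13]
t=10: [39, 39, 39, 39]
t=11: [3, 3, 3, 3]
t=12: [9, 9, 9, 9]
t=13: [27, 27, 27, 27]
t=14: [39, 39, 39, 39]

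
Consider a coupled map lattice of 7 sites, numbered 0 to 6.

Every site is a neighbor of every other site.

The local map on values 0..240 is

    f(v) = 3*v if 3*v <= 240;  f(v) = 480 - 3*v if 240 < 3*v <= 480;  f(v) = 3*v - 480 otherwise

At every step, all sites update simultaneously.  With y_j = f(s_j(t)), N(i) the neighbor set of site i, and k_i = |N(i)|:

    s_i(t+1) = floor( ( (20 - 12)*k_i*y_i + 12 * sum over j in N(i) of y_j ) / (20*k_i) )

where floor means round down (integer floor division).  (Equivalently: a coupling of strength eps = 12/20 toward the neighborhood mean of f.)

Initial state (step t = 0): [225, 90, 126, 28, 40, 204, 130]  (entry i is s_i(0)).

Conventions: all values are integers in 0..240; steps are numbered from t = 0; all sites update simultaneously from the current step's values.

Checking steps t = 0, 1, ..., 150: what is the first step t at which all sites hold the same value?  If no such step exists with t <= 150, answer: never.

Simulating step by step:
t=0: [225, 90, 126, 28, 40, 204, 130]  (not all equal)
t=1: [151, 156, 123, 118, 129, 132, 120]  (not all equal)
t=2: [65, 60, 90, 95, 85, 82, 93]  (not all equal)
t=3: [202, 198, 207, 202, 211, 214, 204]  (not all equal)
t=4: [133, 129, 137, 133, 141, 144, 135]  (not all equal)
t=5: [74, 78, 71, 74, 67, 64, 72]  (not all equal)
t=6: [216, 220, 213, 216, 210, 207, 214]  (not all equal)
t=7: [163, 166, 160, 163, 157, 155, 161]  (not all equal)
t=8: [9, 11, 6, 9, 9, 10, 7]  (not all equal)
t=9: [26, 28, 23, 26, 26, 27, 24]  (not all equal)
t=10: [77, 79, 74, 77, 77, 78, 75]  (not all equal)
t=11: [230, 232, 227, 230, 230, 231, 228]  (not all equal)
t=12: [209, 211, 206, 209, 209, 210, 207]  (not all equal)
t=13: [146, 148, 143, 146, 146, 147, 144]  (not all equal)
t=14: [42, 40, 45, 42, 42, 41, 44]  (not all equal)
t=15: [126, 124, 129, 126, 126, 125, 128]  (not all equal)
t=16: [101, 103, 98, 101, 101, 102, 99]  (not all equal)
t=17: [177, 175, 180, 177, 177, 176, 179]  (not all equal)
t=18: [51, 49, 54, 51, 51, 50, 53]  (not all equal)
t=19: [153, 151, 156, 153, 153, 152, 155]  (not all equal)
t=20: [20, 22, 17, 20, 20, 21, 18]  (not all equal)
t=21: [59, 61, 56, 59, 59, 60, 57]  (not all equal)
t=22: [176, 178, 173, 176, 176, 177, 174]  (not all equal)
t=23: [47, 49, 44, 47, 47, 48, 45]  (not all equal)
t=24: [140, 142, 137, 140, 140, 141, 138]  (not all equal)
t=25: [60, 58, 63, 60, 60, 59, 62]  (not all equal)
t=26: [180, 178, 183, 180, 180, 179, 182]  (not all equal)
t=27: [60, 58, 63, 60, 60, 59, 62]  (not all equal)

Answer: never
Key observation: The state at step 25 reappears at step 27 — the system is in a cycle of period 2 from step 25 on.  No step 0..27 is synchronized, and the cycle repeats forever, so no step up to 150 (or ever) has all sites equal.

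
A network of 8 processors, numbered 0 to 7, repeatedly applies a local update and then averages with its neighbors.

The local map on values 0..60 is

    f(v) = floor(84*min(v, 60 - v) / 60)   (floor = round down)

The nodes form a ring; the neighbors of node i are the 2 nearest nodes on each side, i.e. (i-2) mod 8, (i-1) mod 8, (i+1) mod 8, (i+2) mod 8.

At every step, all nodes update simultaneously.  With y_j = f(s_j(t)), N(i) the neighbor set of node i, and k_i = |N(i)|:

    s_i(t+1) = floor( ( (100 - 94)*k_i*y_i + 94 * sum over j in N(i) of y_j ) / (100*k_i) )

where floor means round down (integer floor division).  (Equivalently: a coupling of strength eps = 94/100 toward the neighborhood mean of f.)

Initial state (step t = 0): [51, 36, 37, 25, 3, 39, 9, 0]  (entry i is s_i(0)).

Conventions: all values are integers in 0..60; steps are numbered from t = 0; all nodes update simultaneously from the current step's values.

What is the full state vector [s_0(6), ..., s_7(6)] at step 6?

Answer: [32, 32, 32, 32, 32, 32, 32, 32]

Derivation:
t=0: [51, 36, 37, 25, 3, 39, 9, 0]
t=1: [18, 20, 21, 25, 25, 13, 11, 20]
t=2: [25, 29, 30, 27, 24, 27, 25, 21]
t=3: [36, 36, 36, 37, 37, 33, 33, 36]
t=4: [33, 32, 32, 33, 34, 33, 33, 34]
t=5: [37, 37, 37, 37, 37, 36, 36, 37]
t=6: [32, 32, 32, 32, 32, 32, 32, 32]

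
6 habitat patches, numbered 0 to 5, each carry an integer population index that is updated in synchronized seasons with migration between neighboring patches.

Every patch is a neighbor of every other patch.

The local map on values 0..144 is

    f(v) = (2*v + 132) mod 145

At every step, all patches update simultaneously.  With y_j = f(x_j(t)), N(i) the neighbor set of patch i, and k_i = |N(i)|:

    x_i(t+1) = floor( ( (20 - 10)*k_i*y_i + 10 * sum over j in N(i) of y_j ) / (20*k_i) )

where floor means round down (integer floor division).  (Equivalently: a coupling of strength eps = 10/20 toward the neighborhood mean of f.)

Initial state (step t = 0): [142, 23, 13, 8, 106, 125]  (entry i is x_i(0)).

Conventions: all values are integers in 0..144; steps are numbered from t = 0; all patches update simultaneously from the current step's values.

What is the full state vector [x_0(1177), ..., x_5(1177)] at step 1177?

Simulating step by step:
t=0: [142, 23, 13, 8, 106, 125]
t=1: [82, 45, 37, 33, 53, 68]
t=2: [43, 72, 65, 62, 78, 90]
t=3: [88, 112, 106, 104, 116, 68]
t=4: [45, 64, 60, 58, 68, 87]
t=5: [84, 100, 96, 95, 103, 60]
t=6: [31, 44, 40, 40, 46, 70]
t=7: [66, 76, 73, 73, 78, 97]
t=8: [117, 125, 123, 123, 127, 84]
t=9: [75, 81, 80, 80, 83, 49]
t=10: [78, 25, 24, 24, 27, 57]
t=11: [96, 54, 53, 53, 55, 79]
t=12: [54, 79, 78, 78, 80, 41]
t=13: [83, 45, 102, 102, 46, 72]
t=14: [41, 69, 57, 57, 70, 91]
t=15: [82, 104, 95, 95, 105, 64]
t=16: [31, 48, 41, 41, 49, 74]
t=17: [68, 82, 76, 76, 83, 103]
t=18: [95, 48, 101, 101, 49, 65]
t=19: [53, 73, 58, 58, 74, 87]
t=20: [95, 111, 99, 99, 112, 64]
t=21: [48, 61, 51, 51, 62, 81]
t=22: [81, 92, 84, 84, 92, 50]
t=23: [17, 26, 20, 20, 26, 51]
t=24: [32, 39, 35, 35, 39, 59]
t=25: [60, 66, 62, 62, 66, 82]
t=26: [100, 104, 101, 101, 104, 59]
t=27: [50, 53, 51, 51, 53, 75]
t=28: [93, 96, 94, 94, 96, 113]
t=29: [33, 36, 34, 34, 36, 49]
t=30: [57, 60, 58, 58, 60, 70]
t=31: [105, 107, 106, 106, 107, 115]
t=32: [55, 56, 56, 56, 56, 63]
t=33: [99, 100, 100, 100, 100, 105]
t=34: [42, 42, 42, 42, 42, 46]
t=35: [71, 71, 71, 71, 71, 75]
t=36: [129, 129, 129, 129, 129, 133]
t=37: [100, 100, 100, 100, 100, 104]
t=38: [42, 42, 42, 42, 42, 46]

Answer: [100, 100, 100, 100, 100, 104]
Key observation: The state at step 34, [42, 42, 42, 42, 42, 46], reappears at step 38: the system is in a cycle of period 4 from step 34 on.  Therefore the state at step 1177 equals the state at step 34 + ((1177 - 34) mod 4) = 37, which is [100, 100, 100, 100, 100, 104].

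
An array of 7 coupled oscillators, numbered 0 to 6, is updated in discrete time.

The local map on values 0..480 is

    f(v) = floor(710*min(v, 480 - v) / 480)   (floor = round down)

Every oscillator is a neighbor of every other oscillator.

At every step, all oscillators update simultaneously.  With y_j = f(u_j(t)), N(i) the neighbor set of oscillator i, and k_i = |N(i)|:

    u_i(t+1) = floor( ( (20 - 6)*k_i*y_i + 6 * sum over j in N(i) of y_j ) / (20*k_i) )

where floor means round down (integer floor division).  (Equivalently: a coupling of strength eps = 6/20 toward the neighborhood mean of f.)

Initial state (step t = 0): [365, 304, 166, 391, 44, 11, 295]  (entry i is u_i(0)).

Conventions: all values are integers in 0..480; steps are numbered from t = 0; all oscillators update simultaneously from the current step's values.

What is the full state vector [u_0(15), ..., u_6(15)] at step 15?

Answer: [257, 268, 270, 249, 270, 266, 271]

Derivation:
t=0: [365, 304, 166, 391, 44, 11, 295]
t=1: [168, 227, 217, 143, 100, 68, 235]
t=2: [246, 303, 293, 222, 180, 150, 310]
t=3: [322, 267, 276, 310, 270, 241, 260]
t=4: [255, 309, 300, 267, 305, 333, 315]
t=5: [310, 258, 267, 298, 261, 235, 252]
t=6: [271, 321, 313, 283, 318, 334, 327]
t=7: [288, 240, 248, 277, 243, 227, 235]
t=8: [300, 346, 338, 310, 343, 333, 341]
t=9: [250, 206, 213, 240, 208, 218, 210]
t=10: [333, 310, 317, 343, 312, 321, 314]
t=11: [223, 245, 238, 213, 243, 234, 241]
t=12: [333, 345, 348, 324, 347, 344, 349]
t=13: [212, 200, 198, 221, 198, 202, 197]
t=14: [308, 297, 295, 317, 295, 299, 294]
t=15: [257, 268, 270, 249, 270, 266, 271]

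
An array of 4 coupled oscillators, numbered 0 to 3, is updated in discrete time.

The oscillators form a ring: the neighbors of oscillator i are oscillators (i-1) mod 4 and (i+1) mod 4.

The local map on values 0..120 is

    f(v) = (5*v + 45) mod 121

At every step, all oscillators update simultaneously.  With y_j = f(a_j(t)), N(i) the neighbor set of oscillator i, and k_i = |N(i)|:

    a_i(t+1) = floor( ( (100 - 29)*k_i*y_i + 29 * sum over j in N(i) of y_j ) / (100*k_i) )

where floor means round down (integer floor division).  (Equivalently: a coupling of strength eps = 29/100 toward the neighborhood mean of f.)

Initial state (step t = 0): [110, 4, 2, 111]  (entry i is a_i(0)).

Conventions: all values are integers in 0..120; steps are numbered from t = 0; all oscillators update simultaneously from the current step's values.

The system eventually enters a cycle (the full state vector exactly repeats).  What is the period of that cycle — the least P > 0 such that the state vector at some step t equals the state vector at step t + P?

Answer: 5
Key observation: The state at step 83, [41, 41, 41, 41], reappears at step 88 — and no state repeats earlier — so the cycle the system enters has period 5.

Derivation:
t=0: [110, 4, 2, 111]
t=1: [105, 70, 65, 106]
t=2: [78, 36, 22, 78]
t=3: [76, 89, 49, 66]
t=4: [46, 20, 36, 24]
t=5: [33, 36, 83, 51]
t=6: [86, 100, 92, 68]
t=7: [91, 62, 26, 34]
t=8: [41, 90, 68, 76]
t=9: [16, 12, 26, 48]
t=10: [24, 82, 59, 38]
t=11: [61, 85, 99, 101]
t=12: [101, 99, 64, 70]
t=13: [59, 49, 14, 32]
t=14: [88, 64, 100, 90]
t=15: [2, 10, 45, 16]
t=16: [53, 79, 34, 14]
t=17: [76, 78, 94, 105]
t=18: [66, 64, 44, 74]
t=19: [16, 6, 24, 41]
t=20: [14, 60, 43, 12]
t=21: [111, 92, 42, 93]
t=22: [89, 33, 16, 37]
t=23: [32, 64, 31, 78]
t=24: [70, 25, 66, 74]
t=25: [37, 41, 23, 43]
t=26: [81, 27, 31, 34]
t=27: [83, 65, 78, 90]
t=28: [71, 29, 53, 32]
t=29: [48, 64, 70, 74]
t=30: [38, 12, 30, 47]
t=31: [101, 101, 73, 54]
t=32: [67, 63, 53, 68]
t=33: [32, 96, 68, 27]
t=34: [74, 44, 30, 57]
t=35: [53, 34, 68, 80]
t=36: [73, 79, 41, 71]
t=37: [49, 62, 22, 34]
t=38: [64, 92, 54, 78]
t=39: [14, 25, 65, 61]
t=40: [104, 52, 27, 94]
t=41: [71, 65, 55, 42]
t=42: [29, 21, 58, 25]
t=43: [60, 44, 77, 58]
t=44: [89, 40, 64, 90]
t=45: [6, 3, 3, 8]
t=46: [74, 62, 63, 79]
t=47: [64, 104, 111, 79]
t=48: [24, 74, 105, 71]
t=49: [44, 55, 73, 45]
t=50: [31, 65, 48, 30]
t=51: [67, 22, 42, 70]
t=52: [21, 28, 18, 27]
t=53: [38, 51, 27, 48]
t=54: [95, 66, 56, 55]
t=55: [38, 25, 71, 72]
t=56: [94, 56, 39, 51]
t=57: [42, 80, 104, 62]
t=58: [37, 71, 85, 93]
t=59: [86, 57, 85, 49]
t=60: [99, 94, 95, 65]
t=61: [45, 35, 31, 18]
t=62: [36, 85, 72, 25]
t=63: [96, 97, 52, 55]
t=64: [47, 47, 62, 70]
t=65: [37, 48, 90, 44]
t=66: [86, 47, 17, 33]
t=67: [97, 44, 24, 80]
t=68: [47, 29, 46, 71]
t=69: [42, 59, 38, 36]
t=70: [38, 87, 110, 92]
t=71: [100, 115, 98, 47]
t=72: [50, 26, 43, 43]
t=73: [48, 48, 23, 23]
t=74: [42, 42, 39, 39]
t=75: [28, 28, 103, 103]
t=76: [65, 65, 74, 74]
t=77: [13, 13, 45, 45]
t=78: [98, 98, 39, 39]
t=79: [60, 60, 109, 109]
t=80: [103, 103, 105, 105]
t=81: [77, 77, 84, 84]
t=82: [72, 72, 96, 96]
t=83: [41, 41, 41, 41]
t=84: [8, 8, 8, 8]
t=85: [85, 85, 85, 85]
t=86: [107, 107, 107, 107]
t=87: [96, 96, 96, 96]
t=88: [41, 41, 41, 41]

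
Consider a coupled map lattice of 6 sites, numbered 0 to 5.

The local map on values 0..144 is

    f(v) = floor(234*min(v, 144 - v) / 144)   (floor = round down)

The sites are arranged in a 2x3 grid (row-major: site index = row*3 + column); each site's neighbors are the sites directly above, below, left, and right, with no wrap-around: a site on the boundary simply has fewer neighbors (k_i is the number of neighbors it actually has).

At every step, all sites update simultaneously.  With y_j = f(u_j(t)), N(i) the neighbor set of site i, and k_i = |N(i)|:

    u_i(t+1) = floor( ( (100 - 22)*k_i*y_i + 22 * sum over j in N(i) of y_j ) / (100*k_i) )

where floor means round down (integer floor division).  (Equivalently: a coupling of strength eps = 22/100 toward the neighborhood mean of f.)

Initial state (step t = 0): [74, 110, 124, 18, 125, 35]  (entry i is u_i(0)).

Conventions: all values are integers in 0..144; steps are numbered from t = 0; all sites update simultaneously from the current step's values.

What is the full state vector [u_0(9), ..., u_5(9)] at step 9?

Simulating step by step:
t=0: [74, 110, 124, 18, 125, 35]
t=1: [97, 55, 37, 38, 33, 50]
t=2: [75, 83, 65, 61, 58, 75]
t=3: [109, 100, 105, 99, 96, 109]
t=4: [59, 69, 63, 71, 75, 59]
t=5: [99, 110, 102, 112, 110, 97]
t=6: [68, 57, 67, 54, 56, 72]
t=7: [105, 94, 107, 89, 92, 113]
t=8: [67, 78, 61, 85, 81, 54]
t=9: [106, 106, 98, 97, 100, 89]

Answer: [106, 106, 98, 97, 100, 89]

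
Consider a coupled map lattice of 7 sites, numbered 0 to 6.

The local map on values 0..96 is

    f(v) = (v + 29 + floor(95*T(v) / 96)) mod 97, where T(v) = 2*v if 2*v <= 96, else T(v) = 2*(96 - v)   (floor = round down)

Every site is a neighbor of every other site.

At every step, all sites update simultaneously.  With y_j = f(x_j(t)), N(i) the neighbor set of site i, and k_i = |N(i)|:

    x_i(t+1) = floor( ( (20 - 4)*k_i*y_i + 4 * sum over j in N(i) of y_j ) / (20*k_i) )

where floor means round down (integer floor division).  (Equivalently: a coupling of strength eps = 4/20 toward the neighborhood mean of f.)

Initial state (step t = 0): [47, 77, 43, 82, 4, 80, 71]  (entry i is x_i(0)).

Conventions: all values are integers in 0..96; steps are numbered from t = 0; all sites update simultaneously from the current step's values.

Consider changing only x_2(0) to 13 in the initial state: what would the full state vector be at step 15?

Simulating step by step:
t=0: [47, 77, 13, 82, 4, 80, 71]
t=1: [67, 47, 63, 43, 42, 45, 51]
t=2: [57, 69, 60, 60, 58, 65, 69]
t=3: [64, 55, 62, 62, 63, 58, 55]
t=4: [59, 66, 61, 61, 60, 64, 66]
t=5: [63, 57, 61, 61, 62, 59, 57]
t=6: [60, 65, 62, 62, 61, 63, 65]
t=7: [62, 58, 60, 60, 61, 60, 58]
t=8: [61, 64, 63, 63, 62, 63, 64]
t=9: [61, 59, 60, 60, 60, 60, 59]
t=10: [62, 63, 63, 63, 63, 63, 63]
t=11: [60, 60, 60, 60, 60, 60, 60]
t=12: [63, 63, 63, 63, 63, 63, 63]
t=13: [60, 60, 60, 60, 60, 60, 60]
t=14: [63, 63, 63, 63, 63, 63, 63]
t=15: [60, 60, 60, 60, 60, 60, 60]

Answer: [60, 60, 60, 60, 60, 60, 60]
Key observation: This trace re-runs the system from the modified initial state.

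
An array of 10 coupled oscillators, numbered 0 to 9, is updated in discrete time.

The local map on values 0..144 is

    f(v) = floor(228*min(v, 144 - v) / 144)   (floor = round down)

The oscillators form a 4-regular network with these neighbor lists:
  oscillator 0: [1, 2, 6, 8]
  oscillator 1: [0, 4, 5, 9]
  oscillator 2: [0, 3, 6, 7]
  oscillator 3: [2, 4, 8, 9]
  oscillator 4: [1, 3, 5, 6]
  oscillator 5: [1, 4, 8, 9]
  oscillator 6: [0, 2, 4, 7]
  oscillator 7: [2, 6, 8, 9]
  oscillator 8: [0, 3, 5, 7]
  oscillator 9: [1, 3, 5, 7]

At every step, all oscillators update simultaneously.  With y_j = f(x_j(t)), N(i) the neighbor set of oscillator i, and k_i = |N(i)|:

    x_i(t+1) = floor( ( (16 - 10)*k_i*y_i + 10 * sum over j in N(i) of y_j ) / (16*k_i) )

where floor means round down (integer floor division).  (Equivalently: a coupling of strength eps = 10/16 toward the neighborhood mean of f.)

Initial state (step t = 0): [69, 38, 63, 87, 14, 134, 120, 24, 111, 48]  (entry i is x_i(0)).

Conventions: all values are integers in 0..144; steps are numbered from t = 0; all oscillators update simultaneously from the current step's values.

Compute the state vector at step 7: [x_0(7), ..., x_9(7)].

Simulating step by step:
t=0: [69, 38, 63, 87, 14, 134, 120, 24, 111, 48]
t=1: [79, 57, 80, 72, 39, 38, 56, 55, 58, 60]
t=2: [96, 83, 98, 97, 77, 75, 87, 91, 90, 90]
t=3: [82, 94, 77, 82, 97, 99, 86, 83, 85, 88]
t=4: [94, 81, 99, 93, 80, 78, 92, 95, 91, 86]
t=5: [81, 95, 76, 84, 94, 97, 82, 79, 84, 90]
t=6: [96, 81, 101, 92, 83, 80, 97, 98, 93, 86]
t=7: [78, 94, 73, 83, 91, 95, 76, 75, 81, 89]

Answer: [78, 94, 73, 83, 91, 95, 76, 75, 81, 89]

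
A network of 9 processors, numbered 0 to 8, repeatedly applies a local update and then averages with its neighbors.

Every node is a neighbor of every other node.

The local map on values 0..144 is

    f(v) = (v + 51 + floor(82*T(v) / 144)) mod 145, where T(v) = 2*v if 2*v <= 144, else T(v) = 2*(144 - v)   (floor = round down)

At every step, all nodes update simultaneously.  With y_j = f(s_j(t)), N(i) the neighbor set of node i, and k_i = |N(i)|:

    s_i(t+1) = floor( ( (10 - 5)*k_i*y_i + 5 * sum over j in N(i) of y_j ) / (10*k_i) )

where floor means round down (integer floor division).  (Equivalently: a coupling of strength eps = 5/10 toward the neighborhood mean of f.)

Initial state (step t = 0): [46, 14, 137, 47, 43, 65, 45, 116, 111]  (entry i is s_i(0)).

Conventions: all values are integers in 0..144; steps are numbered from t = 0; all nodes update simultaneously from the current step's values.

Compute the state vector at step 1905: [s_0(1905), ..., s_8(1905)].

Answer: [100, 100, 100, 100, 100, 100, 100, 100, 100]
Key observation: The state at step 16, [56, 56, 56, 56, 56, 56, 56, 56, 56], reappears at step 22: the system is in a cycle of period 6 from step 16 on.  Therefore the state at step 1905 equals the state at step 16 + ((1905 - 16) mod 6) = 21, which is [100, 100, 100, 100, 100, 100, 100, 100, 100].

Derivation:
t=0: [46, 14, 137, 47, 43, 65, 45, 116, 111]
t=1: [29, 62, 49, 29, 89, 46, 28, 50, 50]
t=2: [78, 45, 33, 78, 54, 31, 77, 34, 34]
t=3: [68, 43, 95, 68, 51, 93, 68, 96, 96]
t=4: [55, 95, 57, 55, 40, 58, 55, 57, 57]
t=5: [33, 47, 35, 33, 82, 36, 33, 35, 35]
t=6: [111, 60, 112, 111, 83, 114, 111, 112, 112]
t=7: [53, 44, 53, 53, 54, 53, 53, 53, 53]
t=8: [17, 9, 17, 17, 18, 17, 17, 17, 17]
t=9: [86, 78, 86, 86, 86, 86, 86, 86, 86]
t=10: [58, 58, 58, 58, 58, 58, 58, 58, 58]
t=11: [30, 30, 30, 30, 30, 30, 30, 30, 30]
t=12: [115, 115, 115, 115, 115, 115, 115, 115, 115]
t=13: [54, 54, 54, 54, 54, 54, 54, 54, 54]
t=14: [21, 21, 21, 21, 21, 21, 21, 21, 21]
t=15: [95, 95, 95, 95, 95, 95, 95, 95, 95]
t=16: [56, 56, 56, 56, 56, 56, 56, 56, 56]
t=17: [25, 25, 25, 25, 25, 25, 25, 25, 25]
t=18: [104, 104, 104, 104, 104, 104, 104, 104, 104]
t=19: [55, 55, 55, 55, 55, 55, 55, 55, 55]
t=20: [23, 23, 23, 23, 23, 23, 23, 23, 23]
t=21: [100, 100, 100, 100, 100, 100, 100, 100, 100]
t=22: [56, 56, 56, 56, 56, 56, 56, 56, 56]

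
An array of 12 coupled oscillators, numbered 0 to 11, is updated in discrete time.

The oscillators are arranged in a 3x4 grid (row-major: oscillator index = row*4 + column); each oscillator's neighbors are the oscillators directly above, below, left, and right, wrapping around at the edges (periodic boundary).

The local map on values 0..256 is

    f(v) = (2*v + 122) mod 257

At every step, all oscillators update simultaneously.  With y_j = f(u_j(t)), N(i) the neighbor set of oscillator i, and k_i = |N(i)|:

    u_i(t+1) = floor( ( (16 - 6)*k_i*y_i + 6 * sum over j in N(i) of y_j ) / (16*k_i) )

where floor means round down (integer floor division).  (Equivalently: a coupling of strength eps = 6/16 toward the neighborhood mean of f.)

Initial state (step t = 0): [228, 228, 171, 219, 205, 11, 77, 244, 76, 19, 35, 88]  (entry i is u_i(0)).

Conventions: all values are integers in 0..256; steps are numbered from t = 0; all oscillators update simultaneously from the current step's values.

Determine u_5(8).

Answer: u_5(8) = 189

Derivation:
t=0: [228, 228, 171, 219, 205, 11, 77, 244, 76, 19, 35, 88]
t=1: [53, 93, 159, 67, 41, 114, 71, 71, 37, 139, 160, 58]
t=2: [208, 92, 161, 221, 176, 96, 48, 70, 198, 138, 169, 209]
t=3: [45, 68, 165, 53, 144, 94, 178, 51, 40, 117, 180, 40]
t=4: [187, 53, 185, 220, 160, 77, 203, 215, 188, 106, 207, 208]
t=5: [215, 195, 176, 80, 165, 59, 38, 49, 199, 95, 46, 47]
t=6: [68, 210, 200, 80, 169, 215, 207, 196, 51, 101, 198, 178]
t=7: [45, 28, 12, 37, 151, 53, 18, 44, 186, 69, 32, 161]
t=8: [205, 166, 158, 193, 187, 189, 170, 197, 201, 79, 162, 194]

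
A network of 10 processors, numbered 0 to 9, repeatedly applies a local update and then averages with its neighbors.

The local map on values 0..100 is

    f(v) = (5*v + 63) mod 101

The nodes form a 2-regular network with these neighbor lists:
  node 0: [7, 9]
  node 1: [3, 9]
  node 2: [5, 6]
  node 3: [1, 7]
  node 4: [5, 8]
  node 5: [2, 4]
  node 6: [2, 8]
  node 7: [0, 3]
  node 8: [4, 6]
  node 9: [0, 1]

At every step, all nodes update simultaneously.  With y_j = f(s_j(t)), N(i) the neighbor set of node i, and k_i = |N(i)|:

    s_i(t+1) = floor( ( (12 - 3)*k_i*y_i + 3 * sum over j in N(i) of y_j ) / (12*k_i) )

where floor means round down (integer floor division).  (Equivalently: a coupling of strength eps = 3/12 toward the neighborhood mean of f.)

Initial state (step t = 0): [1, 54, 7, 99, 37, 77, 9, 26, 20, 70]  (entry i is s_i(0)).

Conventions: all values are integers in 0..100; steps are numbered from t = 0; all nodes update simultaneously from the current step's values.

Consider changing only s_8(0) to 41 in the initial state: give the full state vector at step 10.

Simulating step by step:
t=0: [1, 54, 7, 99, 37, 77, 9, 26, 41, 70]
t=1: [63, 30, 79, 55, 48, 51, 25, 84, 56, 19]
t=2: [73, 19, 53, 37, 6, 18, 77, 73, 40, 53]
t=3: [24, 51, 30, 44, 83, 53, 43, 26, 62, 28]
t=4: [73, 21, 20, 74, 67, 29, 67, 89, 71, 12]
t=5: [21, 56, 59, 30, 73, 24, 80, 8, 34, 27]
t=6: [62, 43, 58, 13, 32, 71, 55, 11, 33, 86]
t=7: [65, 71, 43, 31, 20, 19, 35, 24, 26, 85]
t=8: [84, 23, 68, 24, 65, 60, 48, 74, 81, 75]
t=9: [67, 72, 82, 74, 79, 68, 20, 41, 58, 45]
t=10: [90, 28, 72, 32, 59, 90, 61, 65, 52, 78]

Answer: [90, 28, 72, 32, 59, 90, 61, 65, 52, 78]
Key observation: This trace re-runs the system from the modified initial state.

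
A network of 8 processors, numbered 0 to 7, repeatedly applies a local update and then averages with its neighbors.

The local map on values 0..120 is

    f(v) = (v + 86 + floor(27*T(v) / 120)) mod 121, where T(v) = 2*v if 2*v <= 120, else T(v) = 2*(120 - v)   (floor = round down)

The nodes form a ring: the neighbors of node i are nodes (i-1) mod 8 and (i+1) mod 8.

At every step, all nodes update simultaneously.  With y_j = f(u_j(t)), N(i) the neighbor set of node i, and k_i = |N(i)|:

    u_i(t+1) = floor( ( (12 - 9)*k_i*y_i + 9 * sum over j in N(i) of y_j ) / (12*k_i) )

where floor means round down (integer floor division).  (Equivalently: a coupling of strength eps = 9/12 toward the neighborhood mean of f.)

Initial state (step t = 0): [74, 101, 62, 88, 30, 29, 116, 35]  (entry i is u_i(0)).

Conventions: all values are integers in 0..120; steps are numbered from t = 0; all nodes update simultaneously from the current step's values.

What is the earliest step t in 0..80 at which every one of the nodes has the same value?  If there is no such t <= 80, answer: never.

Simulating step by step:
t=0: [74, 101, 62, 88, 30, 29, 116, 35]  (not all equal)
t=1: [48, 60, 66, 39, 29, 35, 28, 56]  (not all equal)
t=2: [45, 46, 41, 28, 15, 8, 24, 26]  (not all equal)
t=3: [19, 28, 19, 50, 65, 109, 67, 56]  (not all equal)
t=4: [47, 86, 44, 71, 56, 60, 60, 74]  (not all equal)
t=5: [55, 39, 53, 42, 52, 49, 54, 46]  (not all equal)
t=6: [30, 37, 27, 36, 32, 40, 35, 40]  (not all equal)
t=7: [17, 9, 14, 9, 17, 15, 21, 14]  (not all equal)
t=8: [104, 105, 100, 105, 104, 111, 108, 111]  (not all equal)
t=9: [77, 75, 75, 75, 77, 77, 79, 77]  (not all equal)
t=10: [60, 60, 60, 60, 60, 61, 61, 61]  (not all equal)
t=11: [52, 52, 52, 52, 52, 52, 52, 52]  (all equal)

Answer: 11
Key observation: Synchronization is absorbing here: once all nodes are equal they stay equal, and step 11 is the first all-equal step.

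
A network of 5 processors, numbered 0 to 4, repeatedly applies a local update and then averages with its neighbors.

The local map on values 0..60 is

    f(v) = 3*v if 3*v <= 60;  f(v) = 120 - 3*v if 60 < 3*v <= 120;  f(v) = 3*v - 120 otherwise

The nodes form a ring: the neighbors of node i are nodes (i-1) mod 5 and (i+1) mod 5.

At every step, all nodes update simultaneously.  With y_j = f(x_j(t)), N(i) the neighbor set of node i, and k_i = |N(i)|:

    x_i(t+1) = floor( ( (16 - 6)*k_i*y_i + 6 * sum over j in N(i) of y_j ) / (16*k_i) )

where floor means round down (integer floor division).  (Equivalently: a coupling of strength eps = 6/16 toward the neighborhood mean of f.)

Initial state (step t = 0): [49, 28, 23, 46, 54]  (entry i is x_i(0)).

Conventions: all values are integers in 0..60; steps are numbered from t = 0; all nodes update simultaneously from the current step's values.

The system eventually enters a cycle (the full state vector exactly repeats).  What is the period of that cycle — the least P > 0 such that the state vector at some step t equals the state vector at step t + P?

Answer: 4
Key observation: The state at step 41, [13, 13, 45, 51, 45], reappears at step 45 — and no state repeats earlier — so the cycle the system enters has period 4.

Derivation:
t=0: [49, 28, 23, 46, 54]
t=1: [31, 37, 42, 28, 34]
t=2: [21, 11, 12, 27, 23]
t=3: [51, 38, 36, 40, 49]
t=4: [26, 12, 8, 7, 23]
t=5: [42, 34, 25, 27, 43]
t=6: [8, 20, 38, 34, 14]
t=7: [34, 43, 18, 20, 34]
t=8: [16, 19, 46, 51, 25]
t=9: [49, 48, 28, 32, 43]
t=10: [23, 26, 31, 23, 15]
t=11: [48, 40, 34, 45, 47]
t=12: [18, 7, 14, 16, 20]
t=13: [48, 31, 39, 49, 56]
t=14: [29, 21, 12, 26, 39]
t=15: [31, 48, 41, 33, 15]
t=16: [29, 20, 10, 22, 37]
t=17: [33, 49, 40, 41, 21]
t=18: [28, 20, 5, 12, 40]
t=19: [33, 47, 27, 25, 13]
t=20: [24, 24, 36, 42, 36]
t=21: [41, 41, 17, 8, 17]
t=22: [12, 12, 36, 34, 36]
t=23: [31, 31, 17, 15, 17]
t=24: [31, 31, 45, 47, 45]
t=25: [24, 24, 18, 18, 18]
t=26: [49, 49, 52, 54, 52]
t=27: [28, 28, 35, 39, 35]
t=28: [32, 32, 16, 7, 16]
t=29: [28, 28, 38, 31, 38]
t=30: [30, 30, 15, 19, 15]
t=31: [32, 32, 44, 52, 44]
t=32: [21, 21, 18, 27, 18]
t=33: [56, 56, 51, 44, 51]
t=34: [45, 45, 31, 19, 31]
t=35: [17, 17, 30, 45, 30]
t=36: [47, 47, 31, 20, 31]
t=37: [22, 22, 32, 47, 32]
t=38: [48, 48, 29, 22, 29]
t=39: [25, 25, 35, 46, 35]
t=40: [39, 39, 21, 16, 21]
t=41: [13, 13, 45, 51, 45]
t=42: [34, 34, 22, 26, 22]
t=43: [24, 24, 45, 46, 45]
t=44: [41, 41, 21, 16, 21]
t=45: [13, 13, 45, 51, 45]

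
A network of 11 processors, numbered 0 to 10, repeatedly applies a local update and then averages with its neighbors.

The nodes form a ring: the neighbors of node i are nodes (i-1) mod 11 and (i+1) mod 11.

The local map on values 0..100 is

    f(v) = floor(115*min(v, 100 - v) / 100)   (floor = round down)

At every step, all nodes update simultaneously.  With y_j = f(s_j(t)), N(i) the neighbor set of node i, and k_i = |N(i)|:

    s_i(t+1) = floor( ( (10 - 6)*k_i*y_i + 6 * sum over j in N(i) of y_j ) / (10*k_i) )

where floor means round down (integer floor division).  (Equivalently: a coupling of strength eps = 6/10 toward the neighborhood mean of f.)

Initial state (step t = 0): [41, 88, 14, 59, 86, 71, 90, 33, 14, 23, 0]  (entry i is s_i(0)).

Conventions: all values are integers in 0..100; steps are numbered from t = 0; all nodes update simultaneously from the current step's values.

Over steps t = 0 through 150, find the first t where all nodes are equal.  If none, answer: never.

Answer: never
Key observation: The state at step 14 reappears at step 18 — the system is in a cycle of period 4 from step 14 on.  No step 0..18 is synchronized, and the cycle repeats forever, so no step up to 150 (or ever) has all nodes equal.

Derivation:
t=0: [41, 88, 14, 59, 86, 71, 90, 33, 14, 23, 0]  (not all equal)
t=1: [22, 24, 24, 28, 30, 21, 25, 22, 25, 15, 21]  (not all equal)
t=2: [25, 26, 28, 31, 30, 28, 25, 26, 23, 22, 22]  (not all equal)
t=3: [27, 29, 32, 33, 33, 31, 29, 27, 26, 25, 25]  (not all equal)
t=4: [30, 33, 35, 36, 36, 35, 33, 31, 29, 28, 28]  (not all equal)
t=5: [34, 37, 39, 40, 40, 39, 37, 35, 33, 32, 32]  (not all equal)
t=6: [39, 41, 44, 45, 45, 44, 42, 39, 37, 36, 36]  (not all equal)
t=7: [44, 47, 49, 50, 50, 49, 47, 44, 42, 41, 41]  (not all equal)
t=8: [50, 53, 55, 56, 56, 55, 53, 50, 48, 47, 47]  (not all equal)
t=9: [55, 54, 51, 50, 50, 51, 54, 55, 55, 54, 54]  (not all equal)
t=10: [51, 52, 55, 56, 56, 55, 52, 51, 51, 51, 51]  (not all equal)
t=11: [55, 54, 51, 50, 50, 51, 54, 55, 56, 56, 56]  (not all equal)
t=12: [51, 52, 55, 56, 56, 55, 52, 51, 50, 50, 50]  (not all equal)
t=13: [56, 54, 51, 50, 50, 51, 54, 56, 56, 57, 56]  (not all equal)
t=14: [50, 52, 55, 56, 56, 55, 52, 50, 49, 49, 49]  (not all equal)
t=15: [56, 54, 51, 50, 50, 51, 54, 56, 56, 56, 56]  (not all equal)
t=16: [50, 52, 55, 56, 56, 55, 52, 50, 50, 50, 50]  (not all equal)
t=17: [56, 54, 51, 50, 50, 51, 54, 56, 57, 57, 57]  (not all equal)
t=18: [50, 52, 55, 56, 56, 55, 52, 50, 49, 49, 49]  (not all equal)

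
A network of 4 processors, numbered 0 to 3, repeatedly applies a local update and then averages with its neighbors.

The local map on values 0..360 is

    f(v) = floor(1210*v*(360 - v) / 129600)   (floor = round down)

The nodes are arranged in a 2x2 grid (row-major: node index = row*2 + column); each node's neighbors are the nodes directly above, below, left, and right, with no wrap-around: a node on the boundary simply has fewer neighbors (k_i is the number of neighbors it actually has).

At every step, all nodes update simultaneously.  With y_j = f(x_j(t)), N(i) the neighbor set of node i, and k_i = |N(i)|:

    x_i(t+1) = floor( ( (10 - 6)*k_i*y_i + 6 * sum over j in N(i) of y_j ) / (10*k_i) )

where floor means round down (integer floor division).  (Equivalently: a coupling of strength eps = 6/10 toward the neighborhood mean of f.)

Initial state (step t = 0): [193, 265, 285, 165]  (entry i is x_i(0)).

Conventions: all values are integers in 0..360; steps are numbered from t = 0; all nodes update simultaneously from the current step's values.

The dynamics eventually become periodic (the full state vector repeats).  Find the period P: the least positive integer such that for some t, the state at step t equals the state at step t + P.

Simulating step by step:
t=0: [193, 265, 285, 165]
t=1: [250, 274, 259, 250]
t=2: [241, 241, 251, 241]
t=3: [263, 267, 262, 263]
t=4: [236, 235, 238, 236]
t=5: [272, 273, 272, 272]
t=6: [222, 222, 223, 222]
t=7: [285, 286, 285, 285]
t=8: [198, 198, 199, 198]
t=9: [299, 299, 299, 299]
t=10: [170, 170, 170, 170]
t=11: [301, 301, 301, 301]
t=12: [165, 165, 165, 165]
t=13: [300, 300, 300, 300]
t=14: [168, 168, 168, 168]
t=15: [301, 301, 301, 301]

Answer: 4
Key observation: The state at step 11, [301, 301, 301, 301], reappears at step 15 — and no state repeats earlier — so the cycle the system enters has period 4.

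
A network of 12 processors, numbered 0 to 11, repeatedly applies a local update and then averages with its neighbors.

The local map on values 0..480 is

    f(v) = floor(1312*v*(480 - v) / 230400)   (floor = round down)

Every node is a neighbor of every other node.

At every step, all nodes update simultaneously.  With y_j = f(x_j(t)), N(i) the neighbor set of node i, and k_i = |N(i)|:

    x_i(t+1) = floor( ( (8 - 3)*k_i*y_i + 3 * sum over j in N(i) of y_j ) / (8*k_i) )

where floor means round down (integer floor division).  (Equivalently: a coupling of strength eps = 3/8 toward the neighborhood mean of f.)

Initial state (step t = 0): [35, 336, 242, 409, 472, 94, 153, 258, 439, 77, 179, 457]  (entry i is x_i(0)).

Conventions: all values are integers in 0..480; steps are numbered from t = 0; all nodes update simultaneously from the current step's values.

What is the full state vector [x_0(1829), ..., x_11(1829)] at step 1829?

Simulating step by step:
t=0: [35, 336, 242, 409, 472, 94, 153, 258, 439, 77, 179, 457]
t=1: [131, 242, 272, 177, 92, 201, 247, 272, 139, 183, 260, 114]
t=2: [273, 313, 310, 300, 240, 308, 313, 310, 279, 302, 312, 260]
t=3: [315, 301, 303, 307, 319, 303, 301, 303, 314, 306, 302, 318]
t=4: [297, 304, 303, 301, 295, 303, 304, 303, 298, 302, 304, 296]
t=5: [307, 304, 305, 306, 308, 305, 304, 305, 307, 306, 304, 308]
t=6: [302, 303, 302, 302, 301, 302, 303, 302, 302, 302, 303, 301]
t=7: [305, 305, 305, 305, 305, 305, 305, 305, 305, 305, 305, 305]
t=8: [303, 303, 303, 303, 303, 303, 303, 303, 303, 303, 303, 303]
t=9: [305, 305, 305, 305, 305, 305, 305, 305, 305, 305, 305, 305]

Answer: [305, 305, 305, 305, 305, 305, 305, 305, 305, 305, 305, 305]
Key observation: The state at step 7, [305, 305, 305, 305, 305, 305, 305, 305, 305, 305, 305, 305], reappears at step 9: the system is in a cycle of period 2 from step 7 on.  Therefore the state at step 1829 equals the state at step 7 + ((1829 - 7) mod 2) = 7, which is [305, 305, 305, 305, 305, 305, 305, 305, 305, 305, 305, 305].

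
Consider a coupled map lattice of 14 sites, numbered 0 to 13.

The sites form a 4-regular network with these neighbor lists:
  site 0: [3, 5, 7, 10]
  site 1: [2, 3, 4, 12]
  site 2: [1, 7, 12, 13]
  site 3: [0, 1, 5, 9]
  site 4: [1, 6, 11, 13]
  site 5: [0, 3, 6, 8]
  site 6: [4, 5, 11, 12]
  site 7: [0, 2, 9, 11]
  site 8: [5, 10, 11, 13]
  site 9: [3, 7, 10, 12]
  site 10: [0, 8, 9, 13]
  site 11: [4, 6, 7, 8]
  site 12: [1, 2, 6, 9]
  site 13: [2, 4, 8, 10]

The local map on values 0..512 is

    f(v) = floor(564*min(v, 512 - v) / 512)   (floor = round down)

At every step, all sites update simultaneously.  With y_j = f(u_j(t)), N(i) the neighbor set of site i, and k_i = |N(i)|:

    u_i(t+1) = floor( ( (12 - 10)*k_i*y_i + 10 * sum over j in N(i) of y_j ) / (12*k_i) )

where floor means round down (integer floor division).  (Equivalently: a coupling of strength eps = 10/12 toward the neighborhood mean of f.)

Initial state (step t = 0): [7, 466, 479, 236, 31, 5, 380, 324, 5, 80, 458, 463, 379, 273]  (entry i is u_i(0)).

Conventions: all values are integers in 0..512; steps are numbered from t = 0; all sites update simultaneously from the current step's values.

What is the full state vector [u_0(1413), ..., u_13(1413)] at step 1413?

Simulating step by step:
t=0: [7, 466, 479, 236, 31, 5, 380, 324, 5, 80, 458, 463, 379, 273]
t=1: [111, 107, 144, 74, 112, 87, 73, 72, 80, 154, 85, 90, 90, 71]
t=2: [92, 115, 104, 118, 98, 93, 100, 127, 90, 101, 110, 93, 125, 109]
t=3: [119, 122, 127, 113, 113, 108, 111, 112, 109, 128, 109, 111, 118, 111]
t=4: [122, 129, 129, 129, 124, 123, 123, 131, 120, 126, 127, 122, 133, 125]
t=5: [139, 141, 142, 138, 136, 135, 137, 138, 135, 141, 135, 136, 140, 137]
t=6: [150, 153, 153, 152, 150, 150, 150, 153, 148, 152, 150, 149, 154, 150]
t=7: [166, 167, 167, 166, 165, 165, 165, 166, 164, 167, 165, 165, 167, 165]
t=8: [181, 182, 182, 182, 181, 181, 181, 182, 180, 182, 181, 181, 182, 181]
t=9: [199, 199, 199, 199, 199, 199, 199, 199, 198, 199, 199, 199, 199, 199]
t=10: [219, 219, 219, 219, 219, 218, 219, 219, 218, 219, 218, 218, 219, 218]
t=11: [240, 241, 240, 240, 240, 240, 240, 240, 240, 240, 240, 240, 241, 240]
t=12: [264, 264, 264, 264, 264, 264, 264, 264, 264, 264, 264, 264, 264, 264]
t=13: [273, 273, 273, 273, 273, 273, 273, 273, 273, 273, 273, 273, 273, 273]
t=14: [263, 263, 263, 263, 263, 263, 263, 263, 263, 263, 263, 263, 263, 263]
t=15: [274, 274, 274, 274, 274, 274, 274, 274, 274, 274, 274, 274, 274, 274]
t=16: [262, 262, 262, 262, 262, 262, 262, 262, 262, 262, 262, 262, 262, 262]
t=17: [275, 275, 275, 275, 275, 275, 275, 275, 275, 275, 275, 275, 275, 275]
t=18: [261, 261, 261, 261, 261, 261, 261, 261, 261, 261, 261, 261, 261, 261]
t=19: [276, 276, 276, 276, 276, 276, 276, 276, 276, 276, 276, 276, 276, 276]
t=20: [259, 259, 259, 259, 259, 259, 259, 259, 259, 259, 259, 259, 259, 259]
t=21: [278, 278, 278, 278, 278, 278, 278, 278, 278, 278, 278, 278, 278, 278]
t=22: [257, 257, 257, 257, 257, 257, 257, 257, 257, 257, 257, 257, 257, 257]
t=23: [280, 280, 280, 280, 280, 280, 280, 280, 280, 280, 280, 280, 280, 280]
t=24: [255, 255, 255, 255, 255, 255, 255, 255, 255, 255, 255, 255, 255, 255]
t=25: [280, 280, 280, 280, 280, 280, 280, 280, 280, 280, 280, 280, 280, 280]

Answer: [280, 280, 280, 280, 280, 280, 280, 280, 280, 280, 280, 280, 280, 280]
Key observation: The state at step 23, [280, 280, 280, 280, 280, 280, 280, 280, 280, 280, 280, 280, 280, 280], reappears at step 25: the system is in a cycle of period 2 from step 23 on.  Therefore the state at step 1413 equals the state at step 23 + ((1413 - 23) mod 2) = 23, which is [280, 280, 280, 280, 280, 280, 280, 280, 280, 280, 280, 280, 280, 280].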